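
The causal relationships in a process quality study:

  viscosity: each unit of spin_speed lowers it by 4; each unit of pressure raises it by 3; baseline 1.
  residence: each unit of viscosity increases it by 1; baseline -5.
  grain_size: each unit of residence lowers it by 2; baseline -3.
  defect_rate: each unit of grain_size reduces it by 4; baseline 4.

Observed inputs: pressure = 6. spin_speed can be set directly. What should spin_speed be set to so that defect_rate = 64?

Substituting into the viscosity equation gives viscosity = -4*spin_speed + 19.
residence becomes -4*spin_speed + 14.
Substituting into the grain_size equation gives grain_size = 8*spin_speed - 31.
This gives defect_rate = -32*spin_speed + 128.
Solve -32*spin_speed + 128 = 64: spin_speed = (64 - 128) / -32 = 2.

spin_speed = 2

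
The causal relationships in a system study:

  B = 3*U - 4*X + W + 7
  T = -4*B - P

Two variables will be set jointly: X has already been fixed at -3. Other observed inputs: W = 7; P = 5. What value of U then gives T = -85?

U = -2

With X held at -3:
Substituting into the B equation gives B = 3*U + 26.
T becomes -12*U - 109.
Solve -12*U - 109 = -85: U = (-85 + 109) / -12 = -2.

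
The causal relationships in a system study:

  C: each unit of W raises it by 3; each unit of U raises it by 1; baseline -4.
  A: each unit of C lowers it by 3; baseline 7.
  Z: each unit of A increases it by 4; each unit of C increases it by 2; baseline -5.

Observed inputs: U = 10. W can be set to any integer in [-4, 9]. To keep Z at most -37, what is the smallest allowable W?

Substituting into the C equation gives C = 3*W + 6.
Substituting into the A equation gives A = -9*W - 11.
So Z = -30*W - 37.
Require -30*W - 37 ≤ -37, so W ≥ 0.
The smallest integer in [-4, 9] satisfying this is 0.

W = 0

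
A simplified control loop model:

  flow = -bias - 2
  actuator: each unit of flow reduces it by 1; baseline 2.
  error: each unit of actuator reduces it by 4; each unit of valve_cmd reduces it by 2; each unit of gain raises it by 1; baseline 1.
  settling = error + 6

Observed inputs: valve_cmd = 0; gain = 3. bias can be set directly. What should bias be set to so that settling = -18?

bias = 3

Substituting into the actuator equation gives actuator = bias + 4.
error becomes -4*bias - 12.
Substituting into the settling equation gives settling = -4*bias - 6.
Solve -4*bias - 6 = -18: bias = (-18 + 6) / -4 = 3.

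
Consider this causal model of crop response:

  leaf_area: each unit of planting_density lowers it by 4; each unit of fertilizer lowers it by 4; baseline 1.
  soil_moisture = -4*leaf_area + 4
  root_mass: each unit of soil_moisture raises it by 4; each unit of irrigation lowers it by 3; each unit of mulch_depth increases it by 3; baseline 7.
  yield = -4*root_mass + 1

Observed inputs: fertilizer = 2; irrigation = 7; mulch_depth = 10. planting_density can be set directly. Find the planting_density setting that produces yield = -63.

planting_density = -2

Substituting into the leaf_area equation gives leaf_area = -4*planting_density - 7.
Substituting into the soil_moisture equation gives soil_moisture = 16*planting_density + 32.
Substituting into the root_mass equation gives root_mass = 64*planting_density + 144.
Substituting into the yield equation gives yield = -256*planting_density - 575.
Solve -256*planting_density - 575 = -63: planting_density = (-63 + 575) / -256 = -2.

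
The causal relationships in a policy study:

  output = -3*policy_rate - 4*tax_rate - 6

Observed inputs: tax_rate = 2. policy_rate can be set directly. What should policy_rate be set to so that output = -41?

policy_rate = 9

Substituting into the output equation gives output = -3*policy_rate - 14.
Solve -3*policy_rate - 14 = -41: policy_rate = (-41 + 14) / -3 = 9.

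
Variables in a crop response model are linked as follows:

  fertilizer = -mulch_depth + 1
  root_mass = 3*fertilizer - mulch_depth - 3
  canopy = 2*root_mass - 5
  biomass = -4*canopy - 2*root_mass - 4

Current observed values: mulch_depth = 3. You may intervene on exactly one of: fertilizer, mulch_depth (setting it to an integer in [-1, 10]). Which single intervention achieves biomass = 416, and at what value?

Intervening on fertilizer: biomass = -30*fertilizer + 76. Reaching 416 requires fertilizer = -34/3, not an integer.
Intervening on mulch_depth: with other inputs at their observed values, biomass = 40*mulch_depth + 16. Solving for 416 gives mulch_depth = 10, within [-1, 10].

set mulch_depth = 10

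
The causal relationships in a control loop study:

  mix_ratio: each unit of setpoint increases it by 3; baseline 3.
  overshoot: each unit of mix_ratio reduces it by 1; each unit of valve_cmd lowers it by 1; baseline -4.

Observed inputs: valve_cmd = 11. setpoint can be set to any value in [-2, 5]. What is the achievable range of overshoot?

-33 to -12

Substituting into the overshoot equation gives overshoot = -3*setpoint - 18.
Linear in setpoint, so extremes are at the endpoints: setpoint = -2 gives overshoot = -12; setpoint = 5 gives overshoot = -33.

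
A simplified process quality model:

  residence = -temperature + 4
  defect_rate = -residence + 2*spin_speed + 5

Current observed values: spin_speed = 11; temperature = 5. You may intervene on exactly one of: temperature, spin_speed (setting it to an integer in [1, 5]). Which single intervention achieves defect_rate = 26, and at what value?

Intervening on temperature: with other inputs at their observed values, defect_rate = temperature + 23. Solving for 26 gives temperature = 3, within [1, 5].
Intervening on spin_speed: defect_rate = 2*spin_speed + 6. Reaching 26 requires spin_speed = 10, outside [1, 5].

set temperature = 3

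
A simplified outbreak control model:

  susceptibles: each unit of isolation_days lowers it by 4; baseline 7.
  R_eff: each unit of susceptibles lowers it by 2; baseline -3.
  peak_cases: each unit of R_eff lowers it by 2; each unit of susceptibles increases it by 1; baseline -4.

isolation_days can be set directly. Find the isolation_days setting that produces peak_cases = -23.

isolation_days = 3

Substituting into the R_eff equation gives R_eff = 8*isolation_days - 17.
This gives peak_cases = -20*isolation_days + 37.
Solve -20*isolation_days + 37 = -23: isolation_days = (-23 - 37) / -20 = 3.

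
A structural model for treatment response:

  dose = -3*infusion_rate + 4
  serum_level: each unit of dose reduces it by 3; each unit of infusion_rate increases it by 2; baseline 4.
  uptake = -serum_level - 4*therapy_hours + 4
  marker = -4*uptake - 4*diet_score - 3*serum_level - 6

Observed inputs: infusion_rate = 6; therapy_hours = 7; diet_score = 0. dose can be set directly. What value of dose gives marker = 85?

dose = 7

Intervening on dose fixes its value directly, overriding its dependence on infusion_rate.
Substituting into the serum_level equation gives serum_level = -3*dose + 16.
This gives uptake = 3*dose - 40.
Substituting into the marker equation gives marker = -3*dose + 106.
Solve -3*dose + 106 = 85: dose = (85 - 106) / -3 = 7.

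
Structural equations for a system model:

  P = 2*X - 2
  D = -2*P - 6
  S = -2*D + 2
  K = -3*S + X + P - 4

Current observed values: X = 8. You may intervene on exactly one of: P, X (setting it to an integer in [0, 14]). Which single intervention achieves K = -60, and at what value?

Intervening on P: with other inputs at their observed values, K = -11*P - 38. Solving for -60 gives P = 2, within [0, 14].
Intervening on X: K = -21*X - 24. Reaching -60 requires X = 12/7, not an integer.

set P = 2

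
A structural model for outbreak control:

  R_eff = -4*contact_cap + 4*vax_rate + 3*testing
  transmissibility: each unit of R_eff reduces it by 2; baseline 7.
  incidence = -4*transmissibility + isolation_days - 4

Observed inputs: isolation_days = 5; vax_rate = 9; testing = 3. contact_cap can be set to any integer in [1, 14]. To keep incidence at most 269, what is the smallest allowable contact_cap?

Substituting into the R_eff equation gives R_eff = -4*contact_cap + 45.
Substituting into the transmissibility equation gives transmissibility = 8*contact_cap - 83.
Substituting into the incidence equation gives incidence = -32*contact_cap + 333.
Require -32*contact_cap + 333 ≤ 269, so contact_cap ≥ 2.
The smallest integer in [1, 14] satisfying this is 2.

contact_cap = 2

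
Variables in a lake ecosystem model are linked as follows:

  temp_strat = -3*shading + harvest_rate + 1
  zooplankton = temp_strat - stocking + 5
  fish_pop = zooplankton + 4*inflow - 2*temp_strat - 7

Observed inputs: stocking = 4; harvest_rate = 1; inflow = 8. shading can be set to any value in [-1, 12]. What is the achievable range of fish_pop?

21 to 60

Substituting into the temp_strat equation gives temp_strat = -3*shading + 2.
Substituting into the zooplankton equation gives zooplankton = -3*shading + 3.
Substituting into the fish_pop equation gives fish_pop = 3*shading + 24.
Linear in shading, so extremes are at the endpoints: shading = -1 gives fish_pop = 21; shading = 12 gives fish_pop = 60.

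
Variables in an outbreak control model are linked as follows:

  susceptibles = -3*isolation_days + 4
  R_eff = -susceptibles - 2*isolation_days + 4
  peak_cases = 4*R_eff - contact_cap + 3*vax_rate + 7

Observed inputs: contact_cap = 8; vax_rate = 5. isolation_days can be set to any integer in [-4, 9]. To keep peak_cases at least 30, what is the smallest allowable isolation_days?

Substituting into the R_eff equation gives R_eff = isolation_days.
Substituting into the peak_cases equation gives peak_cases = 4*isolation_days + 14.
Require 4*isolation_days + 14 ≥ 30, so isolation_days ≥ 4.
The smallest integer in [-4, 9] satisfying this is 4.

isolation_days = 4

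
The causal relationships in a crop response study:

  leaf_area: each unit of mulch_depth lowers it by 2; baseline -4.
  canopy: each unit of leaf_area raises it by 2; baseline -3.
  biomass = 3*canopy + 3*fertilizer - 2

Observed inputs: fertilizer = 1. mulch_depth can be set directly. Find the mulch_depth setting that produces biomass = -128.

Substituting into the canopy equation gives canopy = -4*mulch_depth - 11.
Substituting into the biomass equation gives biomass = -12*mulch_depth - 32.
Solve -12*mulch_depth - 32 = -128: mulch_depth = (-128 + 32) / -12 = 8.

mulch_depth = 8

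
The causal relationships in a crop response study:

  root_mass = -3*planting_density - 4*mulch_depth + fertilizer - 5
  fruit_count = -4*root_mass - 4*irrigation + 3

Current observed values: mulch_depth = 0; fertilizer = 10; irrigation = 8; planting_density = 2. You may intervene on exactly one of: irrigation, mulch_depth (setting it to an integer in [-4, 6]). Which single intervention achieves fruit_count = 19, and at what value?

Intervening on irrigation: with other inputs at their observed values, fruit_count = -4*irrigation + 7. Solving for 19 gives irrigation = -3, within [-4, 6].
Intervening on mulch_depth: fruit_count = 16*mulch_depth - 25. Reaching 19 requires mulch_depth = 11/4, not an integer.

set irrigation = -3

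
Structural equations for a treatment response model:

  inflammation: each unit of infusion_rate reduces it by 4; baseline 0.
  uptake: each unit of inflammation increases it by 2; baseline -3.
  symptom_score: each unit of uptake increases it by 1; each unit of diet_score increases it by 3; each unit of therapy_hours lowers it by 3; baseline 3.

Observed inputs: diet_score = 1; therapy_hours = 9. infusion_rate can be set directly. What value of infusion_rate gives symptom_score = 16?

infusion_rate = -5

Substituting into the uptake equation gives uptake = -8*infusion_rate - 3.
Substituting into the symptom_score equation gives symptom_score = -8*infusion_rate - 24.
Solve -8*infusion_rate - 24 = 16: infusion_rate = (16 + 24) / -8 = -5.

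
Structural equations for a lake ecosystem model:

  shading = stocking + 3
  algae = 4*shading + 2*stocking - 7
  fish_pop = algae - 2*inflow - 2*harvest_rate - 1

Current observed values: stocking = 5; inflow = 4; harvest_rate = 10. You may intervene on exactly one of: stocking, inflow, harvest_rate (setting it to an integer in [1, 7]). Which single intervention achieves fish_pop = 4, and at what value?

Intervening on stocking: fish_pop = 6*stocking - 24. Reaching 4 requires stocking = 14/3, not an integer.
Intervening on inflow: with other inputs at their observed values, fish_pop = -2*inflow + 14. Solving for 4 gives inflow = 5, within [1, 7].
Intervening on harvest_rate: fish_pop = -2*harvest_rate + 26. Reaching 4 requires harvest_rate = 11, outside [1, 7].

set inflow = 5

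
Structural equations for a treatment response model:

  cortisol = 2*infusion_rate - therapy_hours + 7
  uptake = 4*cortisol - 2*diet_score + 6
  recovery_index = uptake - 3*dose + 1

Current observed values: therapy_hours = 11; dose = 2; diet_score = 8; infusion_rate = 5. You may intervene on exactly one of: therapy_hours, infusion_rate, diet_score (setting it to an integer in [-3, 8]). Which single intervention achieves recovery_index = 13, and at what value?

set diet_score = 6

Intervening on therapy_hours: recovery_index = -4*therapy_hours + 53. Reaching 13 requires therapy_hours = 10, outside [-3, 8].
Intervening on infusion_rate: recovery_index = 8*infusion_rate - 31. Reaching 13 requires infusion_rate = 11/2, not an integer.
Intervening on diet_score: with other inputs at their observed values, recovery_index = -2*diet_score + 25. Solving for 13 gives diet_score = 6, within [-3, 8].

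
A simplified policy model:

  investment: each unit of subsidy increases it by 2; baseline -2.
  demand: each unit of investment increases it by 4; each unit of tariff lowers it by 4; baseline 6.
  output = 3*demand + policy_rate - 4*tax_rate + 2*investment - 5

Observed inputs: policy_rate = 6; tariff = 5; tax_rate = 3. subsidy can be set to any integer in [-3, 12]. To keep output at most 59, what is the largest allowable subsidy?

Substituting into the demand equation gives demand = 8*subsidy - 22.
So output = 28*subsidy - 81.
Require 28*subsidy - 81 ≤ 59, so subsidy ≤ 5.
The largest integer in [-3, 12] satisfying this is 5.

subsidy = 5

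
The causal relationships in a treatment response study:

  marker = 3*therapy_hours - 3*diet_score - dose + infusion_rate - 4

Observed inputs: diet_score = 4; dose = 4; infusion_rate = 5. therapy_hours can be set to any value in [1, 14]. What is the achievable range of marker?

Substituting into the marker equation gives marker = 3*therapy_hours - 15.
Linear in therapy_hours, so extremes are at the endpoints: therapy_hours = 1 gives marker = -12; therapy_hours = 14 gives marker = 27.

-12 to 27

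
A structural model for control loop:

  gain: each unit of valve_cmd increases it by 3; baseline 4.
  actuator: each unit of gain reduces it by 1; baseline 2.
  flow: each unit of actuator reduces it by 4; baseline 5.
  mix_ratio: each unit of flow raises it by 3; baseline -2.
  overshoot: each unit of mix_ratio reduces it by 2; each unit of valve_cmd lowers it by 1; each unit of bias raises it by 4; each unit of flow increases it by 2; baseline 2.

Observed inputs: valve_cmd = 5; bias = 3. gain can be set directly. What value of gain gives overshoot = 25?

Intervening on gain fixes its value directly, overriding its dependence on valve_cmd.
Substituting into the flow equation gives flow = 4*gain - 3.
This gives mix_ratio = 12*gain - 11.
overshoot becomes -16*gain + 25.
Solve -16*gain + 25 = 25: gain = (25 - 25) / -16 = 0.

gain = 0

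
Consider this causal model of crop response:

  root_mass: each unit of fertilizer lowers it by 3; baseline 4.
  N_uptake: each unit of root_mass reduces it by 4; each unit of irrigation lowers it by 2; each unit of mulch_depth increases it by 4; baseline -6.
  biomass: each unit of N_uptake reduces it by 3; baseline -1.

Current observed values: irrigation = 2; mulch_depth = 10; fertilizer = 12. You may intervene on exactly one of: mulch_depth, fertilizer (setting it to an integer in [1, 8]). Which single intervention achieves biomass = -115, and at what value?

Intervening on mulch_depth: biomass = -12*mulch_depth - 355. Reaching -115 requires mulch_depth = -20, outside [1, 8].
Intervening on fertilizer: with other inputs at their observed values, biomass = -36*fertilizer - 43. Solving for -115 gives fertilizer = 2, within [1, 8].

set fertilizer = 2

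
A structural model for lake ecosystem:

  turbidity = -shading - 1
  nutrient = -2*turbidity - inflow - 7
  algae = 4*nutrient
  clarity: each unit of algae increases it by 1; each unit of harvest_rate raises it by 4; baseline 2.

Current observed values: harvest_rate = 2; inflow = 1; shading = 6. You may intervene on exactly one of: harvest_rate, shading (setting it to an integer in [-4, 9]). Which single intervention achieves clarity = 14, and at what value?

set harvest_rate = -3

Intervening on harvest_rate: with other inputs at their observed values, clarity = 4*harvest_rate + 26. Solving for 14 gives harvest_rate = -3, within [-4, 9].
Intervening on shading: clarity = 8*shading - 14. Reaching 14 requires shading = 7/2, not an integer.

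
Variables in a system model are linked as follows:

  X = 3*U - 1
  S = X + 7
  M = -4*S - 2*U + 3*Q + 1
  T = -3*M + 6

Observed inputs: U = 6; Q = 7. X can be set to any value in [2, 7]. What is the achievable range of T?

84 to 144

Intervening on X fixes its value directly, overriding its dependence on U.
Substituting into the M equation gives M = -4*X - 18.
T becomes 12*X + 60.
Linear in X, so extremes are at the endpoints: X = 2 gives T = 84; X = 7 gives T = 144.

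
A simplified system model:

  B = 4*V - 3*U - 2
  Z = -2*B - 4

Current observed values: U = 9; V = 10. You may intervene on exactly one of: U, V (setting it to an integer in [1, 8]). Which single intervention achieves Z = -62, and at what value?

Intervening on U: with other inputs at their observed values, Z = 6*U - 80. Solving for -62 gives U = 3, within [1, 8].
Intervening on V: Z = -8*V + 54. Reaching -62 requires V = 29/2, not an integer.

set U = 3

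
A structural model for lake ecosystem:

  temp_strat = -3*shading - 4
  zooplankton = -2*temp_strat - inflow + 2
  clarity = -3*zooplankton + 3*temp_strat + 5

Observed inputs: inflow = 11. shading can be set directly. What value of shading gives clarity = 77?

Substituting into the zooplankton equation gives zooplankton = 6*shading - 1.
So clarity = -27*shading - 4.
Solve -27*shading - 4 = 77: shading = (77 + 4) / -27 = -3.

shading = -3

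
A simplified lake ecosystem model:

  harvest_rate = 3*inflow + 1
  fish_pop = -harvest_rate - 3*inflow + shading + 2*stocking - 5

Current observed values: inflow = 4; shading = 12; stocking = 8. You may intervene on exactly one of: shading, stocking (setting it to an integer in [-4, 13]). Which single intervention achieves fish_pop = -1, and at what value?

set shading = 13

Intervening on shading: with other inputs at their observed values, fish_pop = shading - 14. Solving for -1 gives shading = 13, within [-4, 13].
Intervening on stocking: fish_pop = 2*stocking - 18. Reaching -1 requires stocking = 17/2, not an integer.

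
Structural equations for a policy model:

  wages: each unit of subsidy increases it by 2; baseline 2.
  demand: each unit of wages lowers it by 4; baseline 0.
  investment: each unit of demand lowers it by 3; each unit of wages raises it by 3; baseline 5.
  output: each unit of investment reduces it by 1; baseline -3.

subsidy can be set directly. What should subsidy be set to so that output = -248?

Substituting into the demand equation gives demand = -8*subsidy - 8.
This gives investment = 30*subsidy + 35.
So output = -30*subsidy - 38.
Solve -30*subsidy - 38 = -248: subsidy = (-248 + 38) / -30 = 7.

subsidy = 7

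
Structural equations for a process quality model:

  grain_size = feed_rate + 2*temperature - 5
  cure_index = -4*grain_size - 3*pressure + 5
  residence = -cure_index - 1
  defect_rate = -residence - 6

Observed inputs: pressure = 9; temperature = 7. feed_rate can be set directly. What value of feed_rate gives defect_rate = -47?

feed_rate = -4

Substituting into the grain_size equation gives grain_size = feed_rate + 9.
So cure_index = -4*feed_rate - 58.
Substituting into the residence equation gives residence = 4*feed_rate + 57.
Substituting into the defect_rate equation gives defect_rate = -4*feed_rate - 63.
Solve -4*feed_rate - 63 = -47: feed_rate = (-47 + 63) / -4 = -4.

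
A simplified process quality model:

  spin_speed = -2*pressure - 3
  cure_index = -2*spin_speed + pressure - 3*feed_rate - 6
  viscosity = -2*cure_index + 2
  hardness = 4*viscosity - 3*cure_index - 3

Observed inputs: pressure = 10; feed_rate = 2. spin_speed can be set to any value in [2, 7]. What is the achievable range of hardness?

71 to 181

Intervening on spin_speed fixes its value directly, overriding its dependence on pressure.
Substituting into the cure_index equation gives cure_index = -2*spin_speed - 2.
Substituting into the viscosity equation gives viscosity = 4*spin_speed + 6.
Substituting into the hardness equation gives hardness = 22*spin_speed + 27.
Linear in spin_speed, so extremes are at the endpoints: spin_speed = 2 gives hardness = 71; spin_speed = 7 gives hardness = 181.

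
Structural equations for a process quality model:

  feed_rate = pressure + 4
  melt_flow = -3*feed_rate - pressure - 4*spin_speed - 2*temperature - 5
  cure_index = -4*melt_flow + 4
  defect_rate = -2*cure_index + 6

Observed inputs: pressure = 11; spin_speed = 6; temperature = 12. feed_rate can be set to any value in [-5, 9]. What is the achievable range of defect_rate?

Intervening on feed_rate fixes its value directly, overriding its dependence on pressure.
Substituting into the melt_flow equation gives melt_flow = -3*feed_rate - 64.
Substituting into the cure_index equation gives cure_index = 12*feed_rate + 260.
Substituting into the defect_rate equation gives defect_rate = -24*feed_rate - 514.
Linear in feed_rate, so extremes are at the endpoints: feed_rate = -5 gives defect_rate = -394; feed_rate = 9 gives defect_rate = -730.

-730 to -394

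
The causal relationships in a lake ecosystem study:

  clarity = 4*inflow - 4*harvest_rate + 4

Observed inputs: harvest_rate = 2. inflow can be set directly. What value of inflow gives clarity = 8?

Substituting into the clarity equation gives clarity = 4*inflow - 4.
Solve 4*inflow - 4 = 8: inflow = (8 + 4) / 4 = 3.

inflow = 3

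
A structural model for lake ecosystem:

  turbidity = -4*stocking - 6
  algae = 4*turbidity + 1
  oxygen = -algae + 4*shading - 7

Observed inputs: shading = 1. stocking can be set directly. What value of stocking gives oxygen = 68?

stocking = 3

Substituting into the algae equation gives algae = -16*stocking - 23.
oxygen becomes 16*stocking + 20.
Solve 16*stocking + 20 = 68: stocking = (68 - 20) / 16 = 3.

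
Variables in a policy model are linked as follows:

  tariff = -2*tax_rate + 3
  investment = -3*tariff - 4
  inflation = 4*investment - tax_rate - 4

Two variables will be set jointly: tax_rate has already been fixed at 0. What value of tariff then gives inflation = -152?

tariff = 11

With tax_rate held at 0:
Intervening on tariff fixes its value directly, overriding its dependence on tax_rate.
Substituting into the inflation equation gives inflation = -12*tariff - 20.
Solve -12*tariff - 20 = -152: tariff = (-152 + 20) / -12 = 11.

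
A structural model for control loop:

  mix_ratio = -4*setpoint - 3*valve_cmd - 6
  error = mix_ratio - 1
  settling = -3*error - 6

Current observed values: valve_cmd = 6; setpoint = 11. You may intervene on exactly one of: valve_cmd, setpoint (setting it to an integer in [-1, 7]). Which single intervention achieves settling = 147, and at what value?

set valve_cmd = 0

Intervening on valve_cmd: with other inputs at their observed values, settling = 9*valve_cmd + 147. Solving for 147 gives valve_cmd = 0, within [-1, 7].
Intervening on setpoint: settling = 12*setpoint + 69. Reaching 147 requires setpoint = 13/2, not an integer.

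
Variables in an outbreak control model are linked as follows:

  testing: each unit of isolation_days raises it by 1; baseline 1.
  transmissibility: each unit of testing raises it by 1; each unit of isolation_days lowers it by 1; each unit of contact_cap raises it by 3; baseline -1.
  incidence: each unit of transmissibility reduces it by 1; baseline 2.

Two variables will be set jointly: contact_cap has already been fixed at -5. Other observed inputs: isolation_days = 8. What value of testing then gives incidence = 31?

With contact_cap held at -5:
Intervening on testing fixes its value directly, overriding its dependence on isolation_days.
Substituting into the transmissibility equation gives transmissibility = testing - 24.
Substituting into the incidence equation gives incidence = -testing + 26.
Solve -testing + 26 = 31: testing = (31 - 26) / -1 = -5.

testing = -5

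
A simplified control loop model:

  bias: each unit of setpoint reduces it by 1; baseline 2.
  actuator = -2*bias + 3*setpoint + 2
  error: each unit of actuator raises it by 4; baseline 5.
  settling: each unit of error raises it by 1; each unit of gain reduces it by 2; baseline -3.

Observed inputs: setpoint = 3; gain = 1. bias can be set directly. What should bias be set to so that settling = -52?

bias = 12

Intervening on bias fixes its value directly, overriding its dependence on setpoint.
Substituting into the actuator equation gives actuator = -2*bias + 11.
Substituting into the error equation gives error = -8*bias + 49.
So settling = -8*bias + 44.
Solve -8*bias + 44 = -52: bias = (-52 - 44) / -8 = 12.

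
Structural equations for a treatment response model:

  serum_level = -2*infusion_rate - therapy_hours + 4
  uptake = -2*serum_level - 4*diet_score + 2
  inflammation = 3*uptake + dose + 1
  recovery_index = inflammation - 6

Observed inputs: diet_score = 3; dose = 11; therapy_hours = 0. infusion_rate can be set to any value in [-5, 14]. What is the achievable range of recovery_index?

Substituting into the serum_level equation gives serum_level = -2*infusion_rate + 4.
Substituting into the uptake equation gives uptake = 4*infusion_rate - 18.
Substituting into the inflammation equation gives inflammation = 12*infusion_rate - 42.
recovery_index becomes 12*infusion_rate - 48.
Linear in infusion_rate, so extremes are at the endpoints: infusion_rate = -5 gives recovery_index = -108; infusion_rate = 14 gives recovery_index = 120.

-108 to 120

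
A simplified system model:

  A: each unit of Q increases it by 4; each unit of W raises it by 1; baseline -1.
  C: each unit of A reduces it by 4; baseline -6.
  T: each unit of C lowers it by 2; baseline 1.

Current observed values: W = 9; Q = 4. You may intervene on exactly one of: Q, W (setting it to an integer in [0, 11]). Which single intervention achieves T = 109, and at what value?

Intervening on Q: with other inputs at their observed values, T = 32*Q + 77. Solving for 109 gives Q = 1, within [0, 11].
Intervening on W: T = 8*W + 133. Reaching 109 requires W = -3, outside [0, 11].

set Q = 1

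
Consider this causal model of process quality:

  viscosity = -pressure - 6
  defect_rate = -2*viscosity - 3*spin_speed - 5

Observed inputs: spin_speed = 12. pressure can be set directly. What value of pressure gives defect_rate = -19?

Substituting into the defect_rate equation gives defect_rate = 2*pressure - 29.
Solve 2*pressure - 29 = -19: pressure = (-19 + 29) / 2 = 5.

pressure = 5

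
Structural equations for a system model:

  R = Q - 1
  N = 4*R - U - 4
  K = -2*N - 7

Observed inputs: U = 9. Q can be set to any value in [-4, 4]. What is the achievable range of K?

-5 to 59

Substituting into the N equation gives N = 4*Q - 17.
So K = -8*Q + 27.
Linear in Q, so extremes are at the endpoints: Q = -4 gives K = 59; Q = 4 gives K = -5.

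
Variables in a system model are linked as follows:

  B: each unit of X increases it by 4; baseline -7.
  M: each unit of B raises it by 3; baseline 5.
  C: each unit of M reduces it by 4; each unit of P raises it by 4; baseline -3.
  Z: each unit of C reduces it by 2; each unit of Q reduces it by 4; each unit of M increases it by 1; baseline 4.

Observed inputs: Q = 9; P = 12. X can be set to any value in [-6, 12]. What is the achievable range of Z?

-914 to 1030

Substituting into the M equation gives M = 12*X - 16.
Substituting into the C equation gives C = -48*X + 109.
Substituting into the Z equation gives Z = 108*X - 266.
Linear in X, so extremes are at the endpoints: X = -6 gives Z = -914; X = 12 gives Z = 1030.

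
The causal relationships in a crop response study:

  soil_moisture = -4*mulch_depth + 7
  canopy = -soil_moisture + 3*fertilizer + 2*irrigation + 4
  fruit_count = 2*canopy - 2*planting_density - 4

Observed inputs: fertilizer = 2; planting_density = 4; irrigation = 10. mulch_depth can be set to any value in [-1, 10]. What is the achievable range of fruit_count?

Substituting into the canopy equation gives canopy = 4*mulch_depth + 23.
fruit_count becomes 8*mulch_depth + 34.
Linear in mulch_depth, so extremes are at the endpoints: mulch_depth = -1 gives fruit_count = 26; mulch_depth = 10 gives fruit_count = 114.

26 to 114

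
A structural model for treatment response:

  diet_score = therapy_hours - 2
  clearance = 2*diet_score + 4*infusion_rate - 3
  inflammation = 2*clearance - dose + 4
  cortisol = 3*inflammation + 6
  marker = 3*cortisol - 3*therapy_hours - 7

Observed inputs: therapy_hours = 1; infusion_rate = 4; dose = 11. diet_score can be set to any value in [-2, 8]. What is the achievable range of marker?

Intervening on diet_score fixes its value directly, overriding its dependence on therapy_hours.
Substituting into the clearance equation gives clearance = 2*diet_score + 13.
Substituting into the inflammation equation gives inflammation = 4*diet_score + 19.
So cortisol = 12*diet_score + 63.
marker becomes 36*diet_score + 179.
Linear in diet_score, so extremes are at the endpoints: diet_score = -2 gives marker = 107; diet_score = 8 gives marker = 467.

107 to 467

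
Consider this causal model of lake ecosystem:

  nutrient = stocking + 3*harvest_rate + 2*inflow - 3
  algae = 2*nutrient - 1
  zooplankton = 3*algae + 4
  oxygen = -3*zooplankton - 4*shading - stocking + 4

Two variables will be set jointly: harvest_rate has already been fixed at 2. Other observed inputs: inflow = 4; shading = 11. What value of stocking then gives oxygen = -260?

With harvest_rate held at 2:
Substituting into the nutrient equation gives nutrient = stocking + 11.
This gives algae = 2*stocking + 21.
Substituting into the zooplankton equation gives zooplankton = 6*stocking + 67.
So oxygen = -19*stocking - 241.
Solve -19*stocking - 241 = -260: stocking = (-260 + 241) / -19 = 1.

stocking = 1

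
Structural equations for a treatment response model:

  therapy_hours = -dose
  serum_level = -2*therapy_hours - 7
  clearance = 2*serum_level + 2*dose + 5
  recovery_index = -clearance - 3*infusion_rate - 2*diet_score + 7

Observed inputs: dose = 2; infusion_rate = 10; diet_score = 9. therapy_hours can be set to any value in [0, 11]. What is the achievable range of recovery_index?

Intervening on therapy_hours fixes its value directly, overriding its dependence on dose.
Substituting into the clearance equation gives clearance = -4*therapy_hours - 5.
recovery_index becomes 4*therapy_hours - 36.
Linear in therapy_hours, so extremes are at the endpoints: therapy_hours = 0 gives recovery_index = -36; therapy_hours = 11 gives recovery_index = 8.

-36 to 8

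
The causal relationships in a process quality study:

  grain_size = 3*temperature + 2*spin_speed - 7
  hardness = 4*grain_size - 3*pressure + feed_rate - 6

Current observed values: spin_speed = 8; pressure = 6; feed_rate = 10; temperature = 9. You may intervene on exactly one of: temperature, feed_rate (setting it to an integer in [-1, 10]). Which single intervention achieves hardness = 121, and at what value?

Intervening on temperature: hardness = 12*temperature + 22. Reaching 121 requires temperature = 33/4, not an integer.
Intervening on feed_rate: with other inputs at their observed values, hardness = feed_rate + 120. Solving for 121 gives feed_rate = 1, within [-1, 10].

set feed_rate = 1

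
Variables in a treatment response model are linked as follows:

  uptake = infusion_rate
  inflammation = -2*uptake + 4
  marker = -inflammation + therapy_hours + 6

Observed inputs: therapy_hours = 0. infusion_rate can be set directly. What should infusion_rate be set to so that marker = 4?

Substituting into the inflammation equation gives inflammation = -2*infusion_rate + 4.
Substituting into the marker equation gives marker = 2*infusion_rate + 2.
Solve 2*infusion_rate + 2 = 4: infusion_rate = (4 - 2) / 2 = 1.

infusion_rate = 1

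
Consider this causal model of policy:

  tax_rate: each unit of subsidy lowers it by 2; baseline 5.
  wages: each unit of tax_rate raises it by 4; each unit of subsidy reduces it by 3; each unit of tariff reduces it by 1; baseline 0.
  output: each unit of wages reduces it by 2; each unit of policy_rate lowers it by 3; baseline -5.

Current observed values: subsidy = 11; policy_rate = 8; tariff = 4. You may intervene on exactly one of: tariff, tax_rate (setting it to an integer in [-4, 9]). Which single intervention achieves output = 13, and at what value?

set tax_rate = 4

Intervening on tariff: output = 2*tariff + 173. Reaching 13 requires tariff = -80, outside [-4, 9].
Intervening on tax_rate: with other inputs at their observed values, output = -8*tax_rate + 45. Solving for 13 gives tax_rate = 4, within [-4, 9].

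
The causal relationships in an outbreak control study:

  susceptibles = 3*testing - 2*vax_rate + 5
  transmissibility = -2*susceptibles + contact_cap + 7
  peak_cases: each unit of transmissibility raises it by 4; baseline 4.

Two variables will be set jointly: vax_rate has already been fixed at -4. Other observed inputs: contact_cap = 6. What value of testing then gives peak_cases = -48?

With vax_rate held at -4:
Substituting into the susceptibles equation gives susceptibles = 3*testing + 13.
transmissibility becomes -6*testing - 13.
So peak_cases = -24*testing - 48.
Solve -24*testing - 48 = -48: testing = (-48 + 48) / -24 = 0.

testing = 0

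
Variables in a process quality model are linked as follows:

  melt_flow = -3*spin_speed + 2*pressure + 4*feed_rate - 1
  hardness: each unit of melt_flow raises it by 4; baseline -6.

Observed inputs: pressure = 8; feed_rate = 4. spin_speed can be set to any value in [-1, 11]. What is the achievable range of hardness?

-14 to 130

Substituting into the melt_flow equation gives melt_flow = -3*spin_speed + 31.
Substituting into the hardness equation gives hardness = -12*spin_speed + 118.
Linear in spin_speed, so extremes are at the endpoints: spin_speed = -1 gives hardness = 130; spin_speed = 11 gives hardness = -14.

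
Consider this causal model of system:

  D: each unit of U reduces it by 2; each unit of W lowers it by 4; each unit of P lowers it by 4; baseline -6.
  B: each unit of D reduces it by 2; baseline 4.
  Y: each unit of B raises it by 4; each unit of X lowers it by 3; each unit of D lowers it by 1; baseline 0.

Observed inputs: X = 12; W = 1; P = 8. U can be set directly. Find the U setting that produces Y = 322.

Substituting into the D equation gives D = -2*U - 42.
Substituting into the B equation gives B = 4*U + 88.
Substituting into the Y equation gives Y = 18*U + 358.
Solve 18*U + 358 = 322: U = (322 - 358) / 18 = -2.

U = -2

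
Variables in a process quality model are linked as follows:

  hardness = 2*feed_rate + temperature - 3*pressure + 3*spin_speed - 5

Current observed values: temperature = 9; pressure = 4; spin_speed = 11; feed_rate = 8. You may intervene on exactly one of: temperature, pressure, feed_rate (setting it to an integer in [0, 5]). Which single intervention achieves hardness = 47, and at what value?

Intervening on temperature: hardness = temperature + 32. Reaching 47 requires temperature = 15, outside [0, 5].
Intervening on pressure: with other inputs at their observed values, hardness = -3*pressure + 53. Solving for 47 gives pressure = 2, within [0, 5].
Intervening on feed_rate: hardness = 2*feed_rate + 25. Reaching 47 requires feed_rate = 11, outside [0, 5].

set pressure = 2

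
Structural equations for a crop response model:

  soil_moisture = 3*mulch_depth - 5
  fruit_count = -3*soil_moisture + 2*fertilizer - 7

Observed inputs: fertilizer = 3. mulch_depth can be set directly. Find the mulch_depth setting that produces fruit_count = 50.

mulch_depth = -4

Substituting into the fruit_count equation gives fruit_count = -9*mulch_depth + 14.
Solve -9*mulch_depth + 14 = 50: mulch_depth = (50 - 14) / -9 = -4.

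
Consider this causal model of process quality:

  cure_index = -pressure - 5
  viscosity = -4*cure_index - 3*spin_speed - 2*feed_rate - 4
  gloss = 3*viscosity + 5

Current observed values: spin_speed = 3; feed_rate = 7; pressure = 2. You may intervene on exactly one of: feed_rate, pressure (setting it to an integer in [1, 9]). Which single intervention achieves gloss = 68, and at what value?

Intervening on feed_rate: gloss = -6*feed_rate + 50. Reaching 68 requires feed_rate = -3, outside [1, 9].
Intervening on pressure: with other inputs at their observed values, gloss = 12*pressure - 16. Solving for 68 gives pressure = 7, within [1, 9].

set pressure = 7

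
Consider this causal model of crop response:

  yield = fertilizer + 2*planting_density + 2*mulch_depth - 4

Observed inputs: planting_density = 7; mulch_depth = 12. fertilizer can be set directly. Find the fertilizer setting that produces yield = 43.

Substituting into the yield equation gives yield = fertilizer + 34.
Solve fertilizer + 34 = 43: fertilizer = (43 - 34) / 1 = 9.

fertilizer = 9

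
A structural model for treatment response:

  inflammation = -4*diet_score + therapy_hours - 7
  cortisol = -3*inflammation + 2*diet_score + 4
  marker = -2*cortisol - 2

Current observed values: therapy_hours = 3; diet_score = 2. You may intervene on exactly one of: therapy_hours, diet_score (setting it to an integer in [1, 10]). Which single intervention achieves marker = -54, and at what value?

set therapy_hours = 9

Intervening on therapy_hours: with other inputs at their observed values, marker = 6*therapy_hours - 108. Solving for -54 gives therapy_hours = 9, within [1, 10].
Intervening on diet_score: marker = -28*diet_score - 34. Reaching -54 requires diet_score = 5/7, not an integer.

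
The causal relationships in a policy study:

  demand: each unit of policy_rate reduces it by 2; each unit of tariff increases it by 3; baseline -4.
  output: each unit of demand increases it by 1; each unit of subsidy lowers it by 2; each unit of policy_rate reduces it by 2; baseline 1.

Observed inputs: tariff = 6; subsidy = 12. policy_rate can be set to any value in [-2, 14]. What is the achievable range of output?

-65 to -1

Substituting into the demand equation gives demand = -2*policy_rate + 14.
Substituting into the output equation gives output = -4*policy_rate - 9.
Linear in policy_rate, so extremes are at the endpoints: policy_rate = -2 gives output = -1; policy_rate = 14 gives output = -65.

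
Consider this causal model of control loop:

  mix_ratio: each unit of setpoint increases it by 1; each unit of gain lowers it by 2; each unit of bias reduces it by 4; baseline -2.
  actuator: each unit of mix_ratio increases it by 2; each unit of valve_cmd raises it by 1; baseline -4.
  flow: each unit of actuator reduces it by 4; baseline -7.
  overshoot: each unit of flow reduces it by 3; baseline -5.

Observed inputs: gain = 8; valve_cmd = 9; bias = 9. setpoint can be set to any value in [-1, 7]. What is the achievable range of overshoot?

-1244 to -1052

Substituting into the mix_ratio equation gives mix_ratio = setpoint - 54.
So actuator = 2*setpoint - 103.
Substituting into the flow equation gives flow = -8*setpoint + 405.
This gives overshoot = 24*setpoint - 1220.
Linear in setpoint, so extremes are at the endpoints: setpoint = -1 gives overshoot = -1244; setpoint = 7 gives overshoot = -1052.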